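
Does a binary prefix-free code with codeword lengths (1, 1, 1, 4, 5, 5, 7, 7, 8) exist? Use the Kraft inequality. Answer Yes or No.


Kraft sum = sum(2^(-l_i)) = 1.6445, need <= 1. Result: violated (a binary prefix-free code with these lengths cannot exist)

No


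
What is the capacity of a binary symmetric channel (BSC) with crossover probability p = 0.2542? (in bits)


H(p) = -p*log2(p) - (1-p)*log2(1-p) = -0.2542*log2(0.2542) - 0.7458*log2(0.7458) = 0.502290 + 0.315577 = 0.8179. C = 1 - H(p) = 1 - 0.8179 = 0.1821

0.1821 bits


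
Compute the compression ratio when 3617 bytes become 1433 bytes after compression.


Ratio = original / compressed = 3617 / 1433 = 2.5241

2.5241


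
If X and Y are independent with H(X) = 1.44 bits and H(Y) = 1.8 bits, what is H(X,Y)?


For independent variables, H(X,Y) = H(X) + H(Y) = 1.44 + 1.8 = 3.24

3.24 bits


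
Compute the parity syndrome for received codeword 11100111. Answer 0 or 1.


Syndrome = XOR of all bits = 1 XOR 1 XOR 1 XOR 0 XOR 0 XOR 1 XOR 1 XOR 1 = 0

0


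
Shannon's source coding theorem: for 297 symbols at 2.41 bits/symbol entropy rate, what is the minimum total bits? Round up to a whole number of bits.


Minimum bits >= n * H = 297 * 2.41 = 715.77, rounded up to a whole number of bits = 716

716 bits


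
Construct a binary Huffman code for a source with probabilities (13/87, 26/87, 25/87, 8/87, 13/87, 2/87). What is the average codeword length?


Huffman construction (repeatedly merge the two least-probable nodes; each merge adds 1 bit to every symbol beneath it): 2/87 + 8/87 = 10/87; 10/87 + 13/87 = 23/87; 13/87 + 23/87 = 12/29; 25/87 + 26/87 = 17/29; 12/29 + 17/29 = 1. Resulting codeword lengths (in the order the probabilities were given): (3, 2, 2, 4, 2, 4). L_avg = sum(p_i * l_i) = 13/87*3 + 26/87*2 + 25/87*2 + 8/87*4 + 13/87*2 + 2/87*4 = 69/29 = 2.3793

2.3793 bits


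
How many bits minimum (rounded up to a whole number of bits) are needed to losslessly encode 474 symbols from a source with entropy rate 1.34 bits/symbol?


Minimum bits >= n * H = 474 * 1.34 = 635.16, rounded up to a whole number of bits = 636

636 bits


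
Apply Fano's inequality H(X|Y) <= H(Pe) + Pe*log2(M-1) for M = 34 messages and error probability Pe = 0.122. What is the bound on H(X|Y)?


H(Pe) = -Pe*log2(Pe) - (1-Pe)*log2(1-Pe) = -0.122*log2(0.122) - 0.878*log2(0.878) = 0.370276 + 0.164807 = 0.5351. Pe*log2(M-1) = 0.122*log2(33) = 0.615416. Bound = H(Pe) + Pe*log2(M-1) = 0.370276 + 0.164807 + 0.615416 = 1.1505

1.1505 bits


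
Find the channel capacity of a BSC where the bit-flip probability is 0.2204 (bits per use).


H(p) = -p*log2(p) - (1-p)*log2(1-p) = -0.2204*log2(0.2204) - 0.7796*log2(0.7796) = 0.480870 + 0.280028 = 0.7609. C = 1 - H(p) = 1 - 0.7609 = 0.2391

0.2391 bits


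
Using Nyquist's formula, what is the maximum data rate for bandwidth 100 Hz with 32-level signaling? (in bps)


Rate = 2 * B * log2(M) = 2 * 100 * 5.0 = 1000.0

1000.0 bps


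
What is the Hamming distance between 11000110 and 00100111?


Count differing positions: ^ ^ ^ . . . . ^ = 4 differences

4


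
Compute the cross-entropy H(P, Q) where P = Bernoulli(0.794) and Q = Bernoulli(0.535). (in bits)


H(P,Q) = -p*log2(q) - (1-p)*log2(1-q). -0.794*log2(0.535) = 0.716497; -0.206*log2(0.465) = 0.227568. H(P,Q) = 0.716497 + 0.227568 = 0.9441

0.9441 bits


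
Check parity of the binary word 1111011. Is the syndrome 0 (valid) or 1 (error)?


Syndrome = XOR of all bits = 1 XOR 1 XOR 1 XOR 1 XOR 0 XOR 1 XOR 1 = 0

0


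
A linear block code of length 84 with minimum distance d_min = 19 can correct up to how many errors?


Correction capability = floor((d-1)/2) = floor((19-1)/2) = 9

9 errors


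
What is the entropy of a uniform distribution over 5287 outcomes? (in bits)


H = log2(n) = log2(5287) = 12.3682

12.3682 bits


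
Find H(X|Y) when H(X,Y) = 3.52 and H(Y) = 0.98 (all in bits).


H(X|Y) = H(X,Y) - H(Y) = 3.52 - 0.98 = 2.54

2.54 bits


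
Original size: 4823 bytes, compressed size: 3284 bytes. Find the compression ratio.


Ratio = original / compressed = 4823 / 3284 = 1.4686

1.4686


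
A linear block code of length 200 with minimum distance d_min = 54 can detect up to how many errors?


Detection capability = d_min - 1 = 54 - 1 = 53

53 errors


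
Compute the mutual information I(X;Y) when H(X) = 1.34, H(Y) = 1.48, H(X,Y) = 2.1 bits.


I(X;Y) = H(X) + H(Y) - H(X,Y) = 1.34 + 1.48 - 2.1 = 0.72

0.72 bits


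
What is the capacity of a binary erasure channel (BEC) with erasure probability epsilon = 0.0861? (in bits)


C = 1 - epsilon = 1 - 0.0861 = 0.9139

0.9139 bits


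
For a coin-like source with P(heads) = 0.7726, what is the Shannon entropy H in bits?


H = -p*log2(p) - (1-p)*log2(1-p). -0.7726*log2(0.7726) = 0.287567; -0.2274*log2(0.2274) = 0.485885. H = 0.287567 + 0.485885 = 0.7735

0.7735 bits


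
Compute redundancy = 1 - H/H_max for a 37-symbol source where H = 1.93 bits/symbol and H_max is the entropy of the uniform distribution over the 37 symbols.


H_max = log2(K) = log2(37) = 5.2095 bits/symbol. Redundancy = 1 - H/H_max = 1 - 1.93/5.2095 = 1 - 0.3705 = 0.6295

0.6295


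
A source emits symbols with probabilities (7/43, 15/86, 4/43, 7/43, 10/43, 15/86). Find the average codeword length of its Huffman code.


Huffman construction (repeatedly merge the two least-probable nodes; each merge adds 1 bit to every symbol beneath it): 4/43 + 7/43 = 11/43; 7/43 + 15/86 = 29/86; 15/86 + 10/43 = 35/86; 11/43 + 29/86 = 51/86; 35/86 + 51/86 = 1. Resulting codeword lengths (in the order the probabilities were given): (3, 3, 3, 3, 2, 2). L_avg = sum(p_i * l_i) = 7/43*3 + 15/86*3 + 4/43*3 + 7/43*3 + 10/43*2 + 15/86*2 = 223/86 = 2.593

2.593 bits


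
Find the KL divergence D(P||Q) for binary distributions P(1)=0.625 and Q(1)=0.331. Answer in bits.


KL = p*log2(p/q) + (1-p)*log2((1-p)/(1-q)) = 0.625*log2(0.625/0.331) + 0.375*log2(0.375/0.669) = 0.26

0.26 bits


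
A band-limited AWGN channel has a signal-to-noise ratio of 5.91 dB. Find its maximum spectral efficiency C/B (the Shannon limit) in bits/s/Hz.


SNR_linear = 10^(5.91/10) = 3.8994; C/B = log2(1 + SNR_linear) = log2(1 + 3.8994) = 2.2926

2.2926 bits/s/Hz


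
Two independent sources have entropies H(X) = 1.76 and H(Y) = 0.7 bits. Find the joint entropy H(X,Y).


For independent variables, H(X,Y) = H(X) + H(Y) = 1.76 + 0.7 = 2.46

2.46 bits


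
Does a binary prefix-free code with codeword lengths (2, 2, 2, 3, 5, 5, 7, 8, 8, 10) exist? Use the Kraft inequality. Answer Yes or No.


Kraft sum = sum(2^(-l_i)) = 0.9541, need <= 1. Result: satisfied (a binary prefix-free code with these lengths exists)

Yes


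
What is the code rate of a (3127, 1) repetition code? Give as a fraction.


Rate = k/n = 1/3127

1/3127


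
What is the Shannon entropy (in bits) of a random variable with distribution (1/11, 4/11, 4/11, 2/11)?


H = -sum(p_i * log2(p_i)). Terms: -(1/11)*log2(1/11) = 0.314494; -(4/11)*log2(4/11) = 0.530702; -(4/11)*log2(4/11) = 0.530702; -(2/11)*log2(2/11) = 0.447169. H = 0.314494 + 0.530702 + 0.530702 + 0.447169 = 1.8231

1.8231 bits


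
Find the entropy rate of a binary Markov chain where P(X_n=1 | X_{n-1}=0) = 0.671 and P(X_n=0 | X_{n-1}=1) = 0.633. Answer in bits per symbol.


Stationary distribution: pi_0 = p10/(p01+p10) = 0.4854, pi_1 = 0.5146. Entropy rate H' = pi_0*H(p01) + pi_1*H(p10) = 0.4854*0.9139 + 0.5146*0.9483 = 0.9316

0.9316 bits/symbol


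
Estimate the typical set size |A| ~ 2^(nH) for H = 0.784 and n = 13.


log2|A_typical| = nH = 13 * 0.784 = 10.192, so |A_typical| ~ 2^10.192 = 1.170e+03

1.170e+03


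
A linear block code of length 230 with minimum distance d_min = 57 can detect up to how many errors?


Detection capability = d_min - 1 = 57 - 1 = 56

56 errors


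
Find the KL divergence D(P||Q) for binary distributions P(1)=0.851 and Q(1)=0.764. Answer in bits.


KL = p*log2(p/q) + (1-p)*log2((1-p)/(1-q)) = 0.851*log2(0.851/0.764) + 0.149*log2(0.149/0.236) = 0.0335

0.0335 bits


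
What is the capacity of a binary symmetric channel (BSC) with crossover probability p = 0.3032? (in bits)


H(p) = -p*log2(p) - (1-p)*log2(1-p) = -0.3032*log2(0.3032) - 0.6968*log2(0.6968) = 0.522007 + 0.363161 = 0.8852. C = 1 - H(p) = 1 - 0.8852 = 0.1148

0.1148 bits


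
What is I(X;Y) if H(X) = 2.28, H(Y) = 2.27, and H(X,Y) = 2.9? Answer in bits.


I(X;Y) = H(X) + H(Y) - H(X,Y) = 2.28 + 2.27 - 2.9 = 1.65

1.65 bits


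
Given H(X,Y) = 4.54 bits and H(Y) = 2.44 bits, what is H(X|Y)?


H(X|Y) = H(X,Y) - H(Y) = 4.54 - 2.44 = 2.1

2.1 bits


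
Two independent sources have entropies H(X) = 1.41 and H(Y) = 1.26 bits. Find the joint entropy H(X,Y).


For independent variables, H(X,Y) = H(X) + H(Y) = 1.41 + 1.26 = 2.67

2.67 bits


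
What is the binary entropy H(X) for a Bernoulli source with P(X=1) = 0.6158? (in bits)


H = -p*log2(p) - (1-p)*log2(1-p). -0.6158*log2(0.6158) = 0.430731; -0.3842*log2(0.3842) = 0.530223. H = 0.430731 + 0.530223 = 0.961

0.961 bits


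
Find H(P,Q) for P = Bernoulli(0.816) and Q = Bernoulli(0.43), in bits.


H(P,Q) = -p*log2(q) - (1-p)*log2(1-q). -0.816*log2(0.43) = 0.993555; -0.184*log2(0.57) = 0.149218. H(P,Q) = 0.993555 + 0.149218 = 1.1428

1.1428 bits


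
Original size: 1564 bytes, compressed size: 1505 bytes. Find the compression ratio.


Ratio = original / compressed = 1564 / 1505 = 1.0392

1.0392


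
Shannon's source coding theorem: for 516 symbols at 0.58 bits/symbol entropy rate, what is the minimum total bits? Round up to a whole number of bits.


Minimum bits >= n * H = 516 * 0.58 = 299.28, rounded up to a whole number of bits = 300

300 bits


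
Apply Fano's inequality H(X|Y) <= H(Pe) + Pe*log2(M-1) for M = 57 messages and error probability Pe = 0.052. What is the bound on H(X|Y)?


H(Pe) = -Pe*log2(Pe) - (1-Pe)*log2(1-Pe) = -0.052*log2(0.052) - 0.948*log2(0.948) = 0.221798 + 0.073035 = 0.2948. Pe*log2(M-1) = 0.052*log2(56) = 0.301982. Bound = H(Pe) + Pe*log2(M-1) = 0.221798 + 0.073035 + 0.301982 = 0.5968

0.5968 bits


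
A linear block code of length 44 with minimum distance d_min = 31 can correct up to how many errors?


Correction capability = floor((d-1)/2) = floor((31-1)/2) = 15

15 errors


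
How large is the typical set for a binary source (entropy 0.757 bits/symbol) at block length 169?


log2|A_typical| = nH = 169 * 0.757 = 127.933, so |A_typical| ~ 2^127.933 = 3.248e+38

3.248e+38


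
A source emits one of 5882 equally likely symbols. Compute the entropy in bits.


H = log2(n) = log2(5882) = 12.5221

12.5221 bits


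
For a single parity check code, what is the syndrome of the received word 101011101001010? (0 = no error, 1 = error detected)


Syndrome = XOR of all bits = 1 XOR 0 XOR 1 XOR 0 XOR 1 XOR 1 XOR 1 XOR 0 XOR 1 XOR 0 XOR 0 XOR 1 XOR 0 XOR 1 XOR 0 = 0

0


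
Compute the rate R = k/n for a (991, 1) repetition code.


Rate = k/n = 1/991

1/991


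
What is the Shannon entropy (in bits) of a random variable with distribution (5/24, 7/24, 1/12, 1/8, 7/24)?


H = -sum(p_i * log2(p_i)). Terms: -(5/24)*log2(5/24) = 0.471466; -(7/24)*log2(7/24) = 0.518469; -(1/12)*log2(1/12) = 0.298747; -(1/8)*log2(1/8) = 0.375000; -(7/24)*log2(7/24) = 0.518469. H = 0.471466 + 0.518469 + 0.298747 + 0.375000 + 0.518469 = 2.1822

2.1822 bits


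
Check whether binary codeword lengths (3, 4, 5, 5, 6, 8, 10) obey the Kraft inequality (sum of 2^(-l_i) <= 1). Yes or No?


Kraft sum = sum(2^(-l_i)) = 0.2705, need <= 1. Result: satisfied (a binary prefix-free code with these lengths exists)

Yes


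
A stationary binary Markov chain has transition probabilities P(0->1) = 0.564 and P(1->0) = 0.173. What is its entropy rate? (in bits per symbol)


Stationary distribution: pi_0 = p10/(p01+p10) = 0.2347, pi_1 = 0.7653. Entropy rate H' = pi_0*H(p01) + pi_1*H(p10) = 0.2347*0.9881 + 0.7653*0.6645 = 0.7405

0.7405 bits/symbol


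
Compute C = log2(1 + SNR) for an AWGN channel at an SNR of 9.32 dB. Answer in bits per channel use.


SNR_linear = 10^(9.32/10) = 8.5507; C = log2(1 + SNR_linear) = log2(1 + 8.5507) = 3.2556

3.2556 bits/channel use


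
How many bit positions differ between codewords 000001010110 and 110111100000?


Count differing positions: ^ ^ . ^ ^ . ^ ^ . ^ ^ . = 8 differences

8


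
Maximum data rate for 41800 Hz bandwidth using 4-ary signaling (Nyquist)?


Rate = 2 * B * log2(M) = 2 * 41800 * 2.0 = 167200.0

167200.0 bps


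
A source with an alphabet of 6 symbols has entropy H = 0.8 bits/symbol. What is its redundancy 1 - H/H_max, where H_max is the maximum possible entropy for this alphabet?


H_max = log2(K) = log2(6) = 2.585 bits/symbol. Redundancy = 1 - H/H_max = 1 - 0.8/2.585 = 1 - 0.3095 = 0.6905

0.6905


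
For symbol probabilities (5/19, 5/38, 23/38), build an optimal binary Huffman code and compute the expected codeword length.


Huffman construction (repeatedly merge the two least-probable nodes; each merge adds 1 bit to every symbol beneath it): 5/38 + 5/19 = 15/38; 15/38 + 23/38 = 1. Resulting codeword lengths (in the order the probabilities were given): (2, 2, 1). L_avg = sum(p_i * l_i) = 5/19*2 + 5/38*2 + 23/38*1 = 53/38 = 1.3947

1.3947 bits


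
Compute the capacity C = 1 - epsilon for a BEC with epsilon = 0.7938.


C = 1 - epsilon = 1 - 0.7938 = 0.2062

0.2062 bits


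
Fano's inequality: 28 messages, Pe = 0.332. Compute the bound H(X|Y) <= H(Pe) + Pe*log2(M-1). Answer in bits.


H(Pe) = -Pe*log2(Pe) - (1-Pe)*log2(1-Pe) = -0.332*log2(0.332) - 0.668*log2(0.668) = 0.528127 + 0.388829 = 0.917. Pe*log2(M-1) = 0.332*log2(27) = 1.578623. Bound = H(Pe) + Pe*log2(M-1) = 0.528127 + 0.388829 + 1.578623 = 2.4956

2.4956 bits


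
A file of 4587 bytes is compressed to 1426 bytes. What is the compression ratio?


Ratio = original / compressed = 4587 / 1426 = 3.2167

3.2167


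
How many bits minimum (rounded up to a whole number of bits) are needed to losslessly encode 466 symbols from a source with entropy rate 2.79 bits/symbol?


Minimum bits >= n * H = 466 * 2.79 = 1300.14, rounded up to a whole number of bits = 1301

1301 bits


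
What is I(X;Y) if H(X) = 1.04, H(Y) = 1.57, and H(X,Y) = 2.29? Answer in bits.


I(X;Y) = H(X) + H(Y) - H(X,Y) = 1.04 + 1.57 - 2.29 = 0.32

0.32 bits


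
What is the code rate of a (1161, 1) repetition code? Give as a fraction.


Rate = k/n = 1/1161

1/1161


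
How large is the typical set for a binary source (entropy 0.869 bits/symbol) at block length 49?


log2|A_typical| = nH = 49 * 0.869 = 42.581, so |A_typical| ~ 2^42.581 = 6.579e+12

6.579e+12


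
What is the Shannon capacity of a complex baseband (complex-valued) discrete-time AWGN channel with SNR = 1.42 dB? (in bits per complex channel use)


SNR_linear = 10^(1.42/10) = 1.3868; C = log2(1 + SNR_linear) = log2(1 + 1.3868) = 1.2551

1.2551 bits/channel use


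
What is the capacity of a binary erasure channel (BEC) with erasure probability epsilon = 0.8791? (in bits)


C = 1 - epsilon = 1 - 0.8791 = 0.1209

0.1209 bits


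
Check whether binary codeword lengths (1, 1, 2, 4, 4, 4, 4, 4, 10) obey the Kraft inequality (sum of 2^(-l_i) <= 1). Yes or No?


Kraft sum = sum(2^(-l_i)) = 1.5635, need <= 1. Result: violated (a binary prefix-free code with these lengths cannot exist)

No


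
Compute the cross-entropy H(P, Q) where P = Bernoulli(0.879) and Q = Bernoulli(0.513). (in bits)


H(P,Q) = -p*log2(q) - (1-p)*log2(1-q). -0.879*log2(0.513) = 0.846450; -0.121*log2(0.487) = 0.125599. H(P,Q) = 0.846450 + 0.125599 = 0.972

0.972 bits


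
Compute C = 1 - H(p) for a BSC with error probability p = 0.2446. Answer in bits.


H(p) = -p*log2(p) - (1-p)*log2(1-p) = -0.2446*log2(0.2446) - 0.7554*log2(0.7554) = 0.496906 + 0.305701 = 0.8026. C = 1 - H(p) = 1 - 0.8026 = 0.1974

0.1974 bits


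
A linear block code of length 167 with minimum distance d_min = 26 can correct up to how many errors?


Correction capability = floor((d-1)/2) = floor((26-1)/2) = 12

12 errors


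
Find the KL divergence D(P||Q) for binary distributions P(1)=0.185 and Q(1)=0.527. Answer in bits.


KL = p*log2(p/q) + (1-p)*log2((1-p)/(1-q)) = 0.185*log2(0.185/0.527) + 0.815*log2(0.815/0.473) = 0.3603

0.3603 bits


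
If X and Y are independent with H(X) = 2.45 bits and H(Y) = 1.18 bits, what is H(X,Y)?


For independent variables, H(X,Y) = H(X) + H(Y) = 2.45 + 1.18 = 3.63

3.63 bits


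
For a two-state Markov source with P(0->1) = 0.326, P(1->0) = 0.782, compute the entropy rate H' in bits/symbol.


Stationary distribution: pi_0 = p10/(p01+p10) = 0.7058, pi_1 = 0.2942. Entropy rate H' = pi_0*H(p01) + pi_1*H(p10) = 0.7058*0.9108 + 0.2942*0.7565 = 0.8654

0.8654 bits/symbol


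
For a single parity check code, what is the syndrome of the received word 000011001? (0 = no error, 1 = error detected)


Syndrome = XOR of all bits = 0 XOR 0 XOR 0 XOR 0 XOR 1 XOR 1 XOR 0 XOR 0 XOR 1 = 1

1


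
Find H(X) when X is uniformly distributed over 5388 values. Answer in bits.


H = log2(n) = log2(5388) = 12.3955

12.3955 bits


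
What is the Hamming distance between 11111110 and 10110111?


Count differing positions: . ^ . . ^ . . ^ = 3 differences

3


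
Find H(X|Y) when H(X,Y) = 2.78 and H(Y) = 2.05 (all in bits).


H(X|Y) = H(X,Y) - H(Y) = 2.78 - 2.05 = 0.73

0.73 bits


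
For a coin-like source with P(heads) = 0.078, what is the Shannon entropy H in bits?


H = -p*log2(p) - (1-p)*log2(1-p). -0.078*log2(0.078) = 0.287070; -0.922*log2(0.922) = 0.108023. H = 0.287070 + 0.108023 = 0.3951

0.3951 bits


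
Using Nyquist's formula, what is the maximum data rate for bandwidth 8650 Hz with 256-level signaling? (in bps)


Rate = 2 * B * log2(M) = 2 * 8650 * 8.0 = 138400.0

138400.0 bps


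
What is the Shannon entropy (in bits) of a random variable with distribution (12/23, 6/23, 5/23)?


H = -sum(p_i * log2(p_i)). Terms: -(12/23)*log2(12/23) = 0.489704; -(6/23)*log2(6/23) = 0.505722; -(5/23)*log2(5/23) = 0.478616. H = 0.489704 + 0.505722 + 0.478616 = 1.474

1.474 bits


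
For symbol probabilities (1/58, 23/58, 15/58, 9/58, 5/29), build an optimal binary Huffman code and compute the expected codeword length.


Huffman construction (repeatedly merge the two least-probable nodes; each merge adds 1 bit to every symbol beneath it): 1/58 + 9/58 = 5/29; 5/29 + 5/29 = 10/29; 15/58 + 10/29 = 35/58; 23/58 + 35/58 = 1. Resulting codeword lengths (in the order the probabilities were given): (4, 1, 2, 4, 3). L_avg = sum(p_i * l_i) = 1/58*4 + 23/58*1 + 15/58*2 + 9/58*4 + 5/29*3 = 123/58 = 2.1207

2.1207 bits


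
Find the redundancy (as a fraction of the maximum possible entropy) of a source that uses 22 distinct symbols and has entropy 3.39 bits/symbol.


H_max = log2(K) = log2(22) = 4.4594 bits/symbol. Redundancy = 1 - H/H_max = 1 - 3.39/4.4594 = 1 - 0.7602 = 0.2398

0.2398


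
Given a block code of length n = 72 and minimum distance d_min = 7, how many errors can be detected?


Detection capability = d_min - 1 = 7 - 1 = 6

6 errors


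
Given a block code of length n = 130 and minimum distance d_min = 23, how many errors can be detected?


Detection capability = d_min - 1 = 23 - 1 = 22

22 errors


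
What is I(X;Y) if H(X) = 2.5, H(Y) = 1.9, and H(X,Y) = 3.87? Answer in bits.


I(X;Y) = H(X) + H(Y) - H(X,Y) = 2.5 + 1.9 - 3.87 = 0.53

0.53 bits


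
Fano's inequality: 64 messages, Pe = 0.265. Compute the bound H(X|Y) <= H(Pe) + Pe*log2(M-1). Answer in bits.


H(Pe) = -Pe*log2(Pe) - (1-Pe)*log2(1-Pe) = -0.265*log2(0.265) - 0.735*log2(0.735) = 0.507723 + 0.326475 = 0.8342. Pe*log2(M-1) = 0.265*log2(63) = 1.583979. Bound = H(Pe) + Pe*log2(M-1) = 0.507723 + 0.326475 + 1.583979 = 2.4182

2.4182 bits


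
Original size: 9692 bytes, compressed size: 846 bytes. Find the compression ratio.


Ratio = original / compressed = 9692 / 846 = 11.4563

11.4563


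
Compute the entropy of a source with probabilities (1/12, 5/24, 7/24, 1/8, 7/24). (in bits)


H = -sum(p_i * log2(p_i)). Terms: -(1/12)*log2(1/12) = 0.298747; -(5/24)*log2(5/24) = 0.471466; -(7/24)*log2(7/24) = 0.518469; -(1/8)*log2(1/8) = 0.375000; -(7/24)*log2(7/24) = 0.518469. H = 0.298747 + 0.471466 + 0.518469 + 0.375000 + 0.518469 = 2.1822

2.1822 bits


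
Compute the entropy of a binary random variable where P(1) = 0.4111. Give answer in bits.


H = -p*log2(p) - (1-p)*log2(1-p). -0.4111*log2(0.4111) = 0.527211; -0.5889*log2(0.5889) = 0.449864. H = 0.527211 + 0.449864 = 0.9771

0.9771 bits


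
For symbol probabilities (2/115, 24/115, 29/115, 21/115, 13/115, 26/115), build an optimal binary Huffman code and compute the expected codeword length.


Huffman construction (repeatedly merge the two least-probable nodes; each merge adds 1 bit to every symbol beneath it): 2/115 + 13/115 = 3/23; 3/23 + 21/115 = 36/115; 24/115 + 26/115 = 10/23; 29/115 + 36/115 = 13/23; 10/23 + 13/23 = 1. Resulting codeword lengths (in the order the probabilities were given): (4, 2, 2, 3, 4, 2). L_avg = sum(p_i * l_i) = 2/115*4 + 24/115*2 + 29/115*2 + 21/115*3 + 13/115*4 + 26/115*2 = 281/115 = 2.4435

2.4435 bits


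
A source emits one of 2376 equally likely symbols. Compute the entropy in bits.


H = log2(n) = log2(2376) = 11.2143

11.2143 bits


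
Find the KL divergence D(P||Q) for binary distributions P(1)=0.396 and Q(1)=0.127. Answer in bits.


KL = p*log2(p/q) + (1-p)*log2((1-p)/(1-q)) = 0.396*log2(0.396/0.127) + 0.604*log2(0.604/0.873) = 0.3287

0.3287 bits


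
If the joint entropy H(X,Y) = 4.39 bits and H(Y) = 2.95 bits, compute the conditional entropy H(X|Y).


H(X|Y) = H(X,Y) - H(Y) = 4.39 - 2.95 = 1.44

1.44 bits


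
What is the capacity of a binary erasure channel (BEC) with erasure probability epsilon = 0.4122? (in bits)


C = 1 - epsilon = 1 - 0.4122 = 0.5878

0.5878 bits


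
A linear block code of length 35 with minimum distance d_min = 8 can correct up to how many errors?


Correction capability = floor((d-1)/2) = floor((8-1)/2) = 3

3 errors


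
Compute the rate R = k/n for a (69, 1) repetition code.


Rate = k/n = 1/69

1/69


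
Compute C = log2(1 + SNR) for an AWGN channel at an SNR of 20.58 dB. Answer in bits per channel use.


SNR_linear = 10^(20.58/10) = 114.2878; C = log2(1 + SNR_linear) = log2(1 + 114.2878) = 6.8491

6.8491 bits/channel use


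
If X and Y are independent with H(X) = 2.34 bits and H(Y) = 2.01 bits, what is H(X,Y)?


For independent variables, H(X,Y) = H(X) + H(Y) = 2.34 + 2.01 = 4.35

4.35 bits


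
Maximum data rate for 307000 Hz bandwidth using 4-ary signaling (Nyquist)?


Rate = 2 * B * log2(M) = 2 * 307000 * 2.0 = 1228000.0

1228000.0 bps


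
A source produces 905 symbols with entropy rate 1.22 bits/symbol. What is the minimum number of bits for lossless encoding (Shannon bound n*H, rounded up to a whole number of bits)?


Minimum bits >= n * H = 905 * 1.22 = 1104.1, rounded up to a whole number of bits = 1105

1105 bits


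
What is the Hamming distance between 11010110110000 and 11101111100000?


Count differing positions: . . ^ ^ ^ . . ^ . ^ . . . . = 5 differences

5


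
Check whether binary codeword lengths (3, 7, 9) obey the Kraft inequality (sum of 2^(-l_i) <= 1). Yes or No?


Kraft sum = sum(2^(-l_i)) = 0.1348, need <= 1. Result: satisfied (a binary prefix-free code with these lengths exists)

Yes


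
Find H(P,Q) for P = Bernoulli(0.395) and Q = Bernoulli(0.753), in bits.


H(P,Q) = -p*log2(q) - (1-p)*log2(1-q). -0.395*log2(0.753) = 0.161665; -0.605*log2(0.247) = 1.220537. H(P,Q) = 0.161665 + 1.220537 = 1.3822

1.3822 bits


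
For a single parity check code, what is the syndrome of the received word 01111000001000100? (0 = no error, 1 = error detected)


Syndrome = XOR of all bits = 0 XOR 1 XOR 1 XOR 1 XOR 1 XOR 0 XOR 0 XOR 0 XOR 0 XOR 0 XOR 1 XOR 0 XOR 0 XOR 0 XOR 1 XOR 0 XOR 0 = 0

0


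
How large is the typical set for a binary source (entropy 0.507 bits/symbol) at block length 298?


log2|A_typical| = nH = 298 * 0.507 = 151.086, so |A_typical| ~ 2^151.086 = 3.030e+45

3.030e+45


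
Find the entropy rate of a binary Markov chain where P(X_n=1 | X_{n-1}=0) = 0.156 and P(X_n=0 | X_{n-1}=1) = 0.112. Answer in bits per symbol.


Stationary distribution: pi_0 = p10/(p01+p10) = 0.4179, pi_1 = 0.5821. Entropy rate H' = pi_0*H(p01) + pi_1*H(p10) = 0.4179*0.6247 + 0.5821*0.5059 = 0.5555

0.5555 bits/symbol


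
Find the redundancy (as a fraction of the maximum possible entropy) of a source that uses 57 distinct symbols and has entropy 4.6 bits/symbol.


H_max = log2(K) = log2(57) = 5.8329 bits/symbol. Redundancy = 1 - H/H_max = 1 - 4.6/5.8329 = 1 - 0.7886 = 0.2114

0.2114


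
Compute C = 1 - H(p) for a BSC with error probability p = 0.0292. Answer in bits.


H(p) = -p*log2(p) - (1-p)*log2(1-p) = -0.0292*log2(0.0292) - 0.9708*log2(0.9708) = 0.148858 + 0.041506 = 0.1904. C = 1 - H(p) = 1 - 0.1904 = 0.8096

0.8096 bits


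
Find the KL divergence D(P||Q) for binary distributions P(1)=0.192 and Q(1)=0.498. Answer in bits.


KL = p*log2(p/q) + (1-p)*log2((1-p)/(1-q)) = 0.192*log2(0.192/0.498) + 0.808*log2(0.808/0.502) = 0.2908

0.2908 bits


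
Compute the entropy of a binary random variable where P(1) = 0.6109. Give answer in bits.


H = -p*log2(p) - (1-p)*log2(1-p). -0.6109*log2(0.6109) = 0.434345; -0.3891*log2(0.3891) = 0.529871. H = 0.434345 + 0.529871 = 0.9642

0.9642 bits


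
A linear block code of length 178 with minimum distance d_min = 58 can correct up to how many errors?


Correction capability = floor((d-1)/2) = floor((58-1)/2) = 28

28 errors


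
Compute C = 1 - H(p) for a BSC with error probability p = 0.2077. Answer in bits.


H(p) = -p*log2(p) - (1-p)*log2(1-p) = -0.2077*log2(0.2077) - 0.7923*log2(0.7923) = 0.470945 + 0.266119 = 0.7371. C = 1 - H(p) = 1 - 0.7371 = 0.2629

0.2629 bits


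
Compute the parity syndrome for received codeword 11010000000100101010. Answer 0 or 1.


Syndrome = XOR of all bits = 1 XOR 1 XOR 0 XOR 1 XOR 0 XOR 0 XOR 0 XOR 0 XOR 0 XOR 0 XOR 0 XOR 1 XOR 0 XOR 0 XOR 1 XOR 0 XOR 1 XOR 0 XOR 1 XOR 0 = 1

1


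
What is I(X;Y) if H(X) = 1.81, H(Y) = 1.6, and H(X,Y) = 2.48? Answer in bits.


I(X;Y) = H(X) + H(Y) - H(X,Y) = 1.81 + 1.6 - 2.48 = 0.93

0.93 bits


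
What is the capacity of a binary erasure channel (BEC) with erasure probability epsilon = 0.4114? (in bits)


C = 1 - epsilon = 1 - 0.4114 = 0.5886

0.5886 bits


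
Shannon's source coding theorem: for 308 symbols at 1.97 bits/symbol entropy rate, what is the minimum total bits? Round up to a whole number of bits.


Minimum bits >= n * H = 308 * 1.97 = 606.76, rounded up to a whole number of bits = 607

607 bits


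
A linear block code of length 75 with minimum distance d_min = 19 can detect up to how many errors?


Detection capability = d_min - 1 = 19 - 1 = 18

18 errors


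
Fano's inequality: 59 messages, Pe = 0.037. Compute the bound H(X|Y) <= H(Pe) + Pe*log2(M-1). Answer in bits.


H(Pe) = -Pe*log2(Pe) - (1-Pe)*log2(1-Pe) = -0.037*log2(0.037) - 0.963*log2(0.963) = 0.175984 + 0.052380 = 0.2284. Pe*log2(M-1) = 0.037*log2(58) = 0.216745. Bound = H(Pe) + Pe*log2(M-1) = 0.175984 + 0.052380 + 0.216745 = 0.4451

0.4451 bits


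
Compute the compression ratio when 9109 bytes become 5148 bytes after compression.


Ratio = original / compressed = 9109 / 5148 = 1.7694

1.7694


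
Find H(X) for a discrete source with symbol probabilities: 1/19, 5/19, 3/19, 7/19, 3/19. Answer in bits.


H = -sum(p_i * log2(p_i)). Terms: -(1/19)*log2(1/19) = 0.223575; -(5/19)*log2(5/19) = 0.506842; -(3/19)*log2(3/19) = 0.420468; -(7/19)*log2(7/19) = 0.530737; -(3/19)*log2(3/19) = 0.420468. H = 0.223575 + 0.506842 + 0.420468 + 0.530737 + 0.420468 = 2.1021

2.1021 bits


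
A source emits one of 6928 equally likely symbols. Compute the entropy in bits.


H = log2(n) = log2(6928) = 12.7582

12.7582 bits


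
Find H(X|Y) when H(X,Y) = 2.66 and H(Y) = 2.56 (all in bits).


H(X|Y) = H(X,Y) - H(Y) = 2.66 - 2.56 = 0.1

0.1 bits


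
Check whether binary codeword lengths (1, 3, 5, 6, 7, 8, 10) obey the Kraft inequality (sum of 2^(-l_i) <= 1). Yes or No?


Kraft sum = sum(2^(-l_i)) = 0.6846, need <= 1. Result: satisfied (a binary prefix-free code with these lengths exists)

Yes


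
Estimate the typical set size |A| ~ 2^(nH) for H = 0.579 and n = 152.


log2|A_typical| = nH = 152 * 0.579 = 88.008, so |A_typical| ~ 2^88.008 = 3.112e+26

3.112e+26


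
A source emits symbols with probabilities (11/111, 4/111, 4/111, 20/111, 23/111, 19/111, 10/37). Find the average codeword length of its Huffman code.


Huffman construction (repeatedly merge the two least-probable nodes; each merge adds 1 bit to every symbol beneath it): 4/111 + 4/111 = 8/111; 8/111 + 11/111 = 19/111; 19/111 + 19/111 = 38/111; 20/111 + 23/111 = 43/111; 10/37 + 38/111 = 68/111; 43/111 + 68/111 = 1. Resulting codeword lengths (in the order the probabilities were given): (4, 5, 5, 2, 2, 3, 2). L_avg = sum(p_i * l_i) = 11/111*4 + 4/111*5 + 4/111*5 + 20/111*2 + 23/111*2 + 19/111*3 + 10/37*2 = 287/111 = 2.5856

2.5856 bits


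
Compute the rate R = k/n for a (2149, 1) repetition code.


Rate = k/n = 1/2149

1/2149


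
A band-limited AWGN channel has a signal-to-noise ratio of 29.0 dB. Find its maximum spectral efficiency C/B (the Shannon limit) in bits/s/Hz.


SNR_linear = 10^(29.0/10) = 794.3282; C/B = log2(1 + SNR_linear) = log2(1 + 794.3282) = 9.6354

9.6354 bits/s/Hz


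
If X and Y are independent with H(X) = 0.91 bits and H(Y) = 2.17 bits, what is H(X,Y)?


For independent variables, H(X,Y) = H(X) + H(Y) = 0.91 + 2.17 = 3.08

3.08 bits


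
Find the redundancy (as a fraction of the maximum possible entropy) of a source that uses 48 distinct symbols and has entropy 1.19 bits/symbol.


H_max = log2(K) = log2(48) = 5.585 bits/symbol. Redundancy = 1 - H/H_max = 1 - 1.19/5.585 = 1 - 0.2131 = 0.7869

0.7869


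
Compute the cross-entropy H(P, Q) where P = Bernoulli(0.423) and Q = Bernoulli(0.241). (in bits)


H(P,Q) = -p*log2(q) - (1-p)*log2(1-q). -0.423*log2(0.241) = 0.868375; -0.577*log2(0.759) = 0.229547. H(P,Q) = 0.868375 + 0.229547 = 1.0979

1.0979 bits


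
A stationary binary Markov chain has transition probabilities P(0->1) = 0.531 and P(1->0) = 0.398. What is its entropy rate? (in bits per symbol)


Stationary distribution: pi_0 = p10/(p01+p10) = 0.4284, pi_1 = 0.5716. Entropy rate H' = pi_0*H(p01) + pi_1*H(p10) = 0.4284*0.9972 + 0.5716*0.9698 = 0.9815

0.9815 bits/symbol


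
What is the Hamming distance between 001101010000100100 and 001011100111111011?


Count differing positions: . . . ^ ^ . ^ ^ . ^ ^ ^ . ^ ^ ^ ^ ^ = 12 differences

12


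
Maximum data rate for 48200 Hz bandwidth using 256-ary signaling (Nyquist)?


Rate = 2 * B * log2(M) = 2 * 48200 * 8.0 = 771200.0

771200.0 bps


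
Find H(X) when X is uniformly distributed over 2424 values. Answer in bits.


H = log2(n) = log2(2424) = 11.2432

11.2432 bits


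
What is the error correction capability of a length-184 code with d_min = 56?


Correction capability = floor((d-1)/2) = floor((56-1)/2) = 27

27 errors


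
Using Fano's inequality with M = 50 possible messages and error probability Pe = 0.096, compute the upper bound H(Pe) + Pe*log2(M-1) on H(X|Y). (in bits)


H(Pe) = -Pe*log2(Pe) - (1-Pe)*log2(1-Pe) = -0.096*log2(0.096) - 0.904*log2(0.904) = 0.324559 + 0.131627 = 0.4562. Pe*log2(M-1) = 0.096*log2(49) = 0.539012. Bound = H(Pe) + Pe*log2(M-1) = 0.324559 + 0.131627 + 0.539012 = 0.9952

0.9952 bits


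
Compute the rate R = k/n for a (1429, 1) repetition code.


Rate = k/n = 1/1429

1/1429


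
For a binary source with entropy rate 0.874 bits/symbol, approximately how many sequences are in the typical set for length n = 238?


log2|A_typical| = nH = 238 * 0.874 = 208.012, so |A_typical| ~ 2^208.012 = 4.148e+62

4.148e+62


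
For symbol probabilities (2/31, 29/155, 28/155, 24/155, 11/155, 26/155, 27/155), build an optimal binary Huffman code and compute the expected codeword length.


Huffman construction (repeatedly merge the two least-probable nodes; each merge adds 1 bit to every symbol beneath it): 2/31 + 11/155 = 21/155; 21/155 + 24/155 = 9/31; 26/155 + 27/155 = 53/155; 28/155 + 29/155 = 57/155; 9/31 + 53/155 = 98/155; 57/155 + 98/155 = 1. Resulting codeword lengths (in the order the probabilities were given): (4, 2, 2, 3, 4, 3, 3). L_avg = sum(p_i * l_i) = 2/31*4 + 29/155*2 + 28/155*2 + 24/155*3 + 11/155*4 + 26/155*3 + 27/155*3 = 429/155 = 2.7677

2.7677 bits


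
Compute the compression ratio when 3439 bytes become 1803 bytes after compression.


Ratio = original / compressed = 3439 / 1803 = 1.9074

1.9074


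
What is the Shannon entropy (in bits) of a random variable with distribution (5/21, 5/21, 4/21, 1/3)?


H = -sum(p_i * log2(p_i)). Terms: -(5/21)*log2(5/21) = 0.492950; -(5/21)*log2(5/21) = 0.492950; -(4/21)*log2(4/21) = 0.455680; -(1/3)*log2(1/3) = 0.528321. H = 0.492950 + 0.492950 + 0.455680 + 0.528321 = 1.9699

1.9699 bits


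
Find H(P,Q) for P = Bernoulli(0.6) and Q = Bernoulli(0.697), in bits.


H(P,Q) = -p*log2(q) - (1-p)*log2(1-q). -0.6*log2(0.697) = 0.312462; -0.4*log2(0.303) = 0.689044. H(P,Q) = 0.312462 + 0.689044 = 1.0015

1.0015 bits


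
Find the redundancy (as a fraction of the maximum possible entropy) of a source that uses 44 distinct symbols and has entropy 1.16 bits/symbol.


H_max = log2(K) = log2(44) = 5.4594 bits/symbol. Redundancy = 1 - H/H_max = 1 - 1.16/5.4594 = 1 - 0.2125 = 0.7875

0.7875


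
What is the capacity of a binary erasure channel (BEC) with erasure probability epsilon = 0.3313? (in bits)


C = 1 - epsilon = 1 - 0.3313 = 0.6687

0.6687 bits


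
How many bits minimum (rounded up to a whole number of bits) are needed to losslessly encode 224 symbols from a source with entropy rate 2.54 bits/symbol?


Minimum bits >= n * H = 224 * 2.54 = 568.96, rounded up to a whole number of bits = 569

569 bits


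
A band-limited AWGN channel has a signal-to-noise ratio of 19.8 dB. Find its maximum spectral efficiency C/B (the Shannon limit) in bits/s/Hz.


SNR_linear = 10^(19.8/10) = 95.4993; C/B = log2(1 + SNR_linear) = log2(1 + 95.4993) = 6.5924

6.5924 bits/s/Hz


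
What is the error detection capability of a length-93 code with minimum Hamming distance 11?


Detection capability = d_min - 1 = 11 - 1 = 10

10 errors


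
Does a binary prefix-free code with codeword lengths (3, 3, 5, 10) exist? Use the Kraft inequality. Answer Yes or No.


Kraft sum = sum(2^(-l_i)) = 0.2822, need <= 1. Result: satisfied (a binary prefix-free code with these lengths exists)

Yes


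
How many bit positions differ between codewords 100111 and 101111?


Count differing positions: . . ^ . . . = 1 differences

1


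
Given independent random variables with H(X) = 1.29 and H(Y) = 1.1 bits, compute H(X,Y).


For independent variables, H(X,Y) = H(X) + H(Y) = 1.29 + 1.1 = 2.39

2.39 bits


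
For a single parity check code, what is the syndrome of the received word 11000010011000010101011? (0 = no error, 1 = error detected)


Syndrome = XOR of all bits = 1 XOR 1 XOR 0 XOR 0 XOR 0 XOR 0 XOR 1 XOR 0 XOR 0 XOR 1 XOR 1 XOR 0 XOR 0 XOR 0 XOR 0 XOR 1 XOR 0 XOR 1 XOR 0 XOR 1 XOR 0 XOR 1 XOR 1 = 0

0


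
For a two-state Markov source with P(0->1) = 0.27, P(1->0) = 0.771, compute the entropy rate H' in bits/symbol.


Stationary distribution: pi_0 = p10/(p01+p10) = 0.7406, pi_1 = 0.2594. Entropy rate H' = pi_0*H(p01) + pi_1*H(p10) = 0.7406*0.8415 + 0.2594*0.7763 = 0.8246

0.8246 bits/symbol


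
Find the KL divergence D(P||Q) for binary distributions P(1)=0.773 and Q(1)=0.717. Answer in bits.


KL = p*log2(p/q) + (1-p)*log2((1-p)/(1-q)) = 0.773*log2(0.773/0.717) + 0.227*log2(0.227/0.283) = 0.0117

0.0117 bits


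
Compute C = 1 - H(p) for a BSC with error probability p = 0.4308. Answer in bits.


H(p) = -p*log2(p) - (1-p)*log2(1-p) = -0.4308*log2(0.4308) - 0.5692*log2(0.5692) = 0.523383 + 0.462755 = 0.9861. C = 1 - H(p) = 1 - 0.9861 = 0.0139

0.0139 bits


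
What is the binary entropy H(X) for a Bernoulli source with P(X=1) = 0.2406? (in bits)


H = -p*log2(p) - (1-p)*log2(1-p). -0.2406*log2(0.2406) = 0.494503; -0.7594*log2(0.7594) = 0.301534. H = 0.494503 + 0.301534 = 0.796

0.796 bits


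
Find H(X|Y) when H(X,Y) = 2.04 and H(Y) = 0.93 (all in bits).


H(X|Y) = H(X,Y) - H(Y) = 2.04 - 0.93 = 1.11

1.11 bits


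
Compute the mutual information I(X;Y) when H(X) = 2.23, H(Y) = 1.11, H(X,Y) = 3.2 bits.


I(X;Y) = H(X) + H(Y) - H(X,Y) = 2.23 + 1.11 - 3.2 = 0.14

0.14 bits


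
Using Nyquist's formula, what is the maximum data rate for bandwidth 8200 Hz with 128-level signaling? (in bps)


Rate = 2 * B * log2(M) = 2 * 8200 * 7.0 = 114800.0

114800.0 bps


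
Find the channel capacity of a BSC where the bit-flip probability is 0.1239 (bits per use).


H(p) = -p*log2(p) - (1-p)*log2(1-p) = -0.1239*log2(0.1239) - 0.8761*log2(0.8761) = 0.373280 + 0.167188 = 0.5405. C = 1 - H(p) = 1 - 0.5405 = 0.4595

0.4595 bits


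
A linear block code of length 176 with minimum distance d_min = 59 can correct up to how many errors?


Correction capability = floor((d-1)/2) = floor((59-1)/2) = 29

29 errors


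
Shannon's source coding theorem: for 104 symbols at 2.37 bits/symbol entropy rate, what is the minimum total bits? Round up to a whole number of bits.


Minimum bits >= n * H = 104 * 2.37 = 246.48, rounded up to a whole number of bits = 247

247 bits


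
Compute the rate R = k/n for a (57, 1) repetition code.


Rate = k/n = 1/57

1/57


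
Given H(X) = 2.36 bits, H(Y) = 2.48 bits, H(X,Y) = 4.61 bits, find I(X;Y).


I(X;Y) = H(X) + H(Y) - H(X,Y) = 2.36 + 2.48 - 4.61 = 0.23

0.23 bits


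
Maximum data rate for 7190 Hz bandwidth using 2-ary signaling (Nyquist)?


Rate = 2 * B * log2(M) = 2 * 7190 * 1.0 = 14380.0

14380.0 bps


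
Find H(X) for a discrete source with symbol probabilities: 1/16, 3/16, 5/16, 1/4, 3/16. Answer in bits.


H = -sum(p_i * log2(p_i)). Terms: -(1/16)*log2(1/16) = 0.250000; -(3/16)*log2(3/16) = 0.452820; -(5/16)*log2(5/16) = 0.524397; -(1/4)*log2(1/4) = 0.500000; -(3/16)*log2(3/16) = 0.452820. H = 0.250000 + 0.452820 + 0.524397 + 0.500000 + 0.452820 = 2.18

2.18 bits


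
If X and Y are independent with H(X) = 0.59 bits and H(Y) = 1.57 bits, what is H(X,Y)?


For independent variables, H(X,Y) = H(X) + H(Y) = 0.59 + 1.57 = 2.16

2.16 bits


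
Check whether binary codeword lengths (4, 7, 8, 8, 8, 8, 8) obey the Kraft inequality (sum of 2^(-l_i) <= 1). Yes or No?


Kraft sum = sum(2^(-l_i)) = 0.0898, need <= 1. Result: satisfied (a binary prefix-free code with these lengths exists)

Yes


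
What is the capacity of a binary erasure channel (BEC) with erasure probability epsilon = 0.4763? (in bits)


C = 1 - epsilon = 1 - 0.4763 = 0.5237

0.5237 bits


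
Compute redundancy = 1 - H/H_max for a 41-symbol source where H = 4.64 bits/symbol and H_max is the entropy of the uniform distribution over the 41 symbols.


H_max = log2(K) = log2(41) = 5.3576 bits/symbol. Redundancy = 1 - H/H_max = 1 - 4.64/5.3576 = 1 - 0.8661 = 0.1339

0.1339


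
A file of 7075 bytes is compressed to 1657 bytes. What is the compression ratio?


Ratio = original / compressed = 7075 / 1657 = 4.2698

4.2698


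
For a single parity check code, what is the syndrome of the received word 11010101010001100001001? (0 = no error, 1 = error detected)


Syndrome = XOR of all bits = 1 XOR 1 XOR 0 XOR 1 XOR 0 XOR 1 XOR 0 XOR 1 XOR 0 XOR 1 XOR 0 XOR 0 XOR 0 XOR 1 XOR 1 XOR 0 XOR 0 XOR 0 XOR 0 XOR 1 XOR 0 XOR 0 XOR 1 = 0

0
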